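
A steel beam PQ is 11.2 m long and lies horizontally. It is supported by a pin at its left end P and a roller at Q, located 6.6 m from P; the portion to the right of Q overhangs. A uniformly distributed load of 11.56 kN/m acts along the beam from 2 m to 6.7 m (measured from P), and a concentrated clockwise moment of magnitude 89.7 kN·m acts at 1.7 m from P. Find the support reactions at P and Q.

Resultant of the distributed load: 11.56 × 4.7 = 54.332 kN at 4.35 m from P.
Taking moments about P: Q_y·6.6 − (11.56·4.7)·4.35 − 89.7 = 0 → Q_y = 326.0442/6.6 = 49.4006 ≈ 49.40 kN.
ΣF_y = 0: P_y + 49.4006 − 11.56·4.7 = 0 → P_y = 4.931 kN.
ΣF_x = 0: no horizontal applied forces, so P_x = 0.

P_x = 0, P_y = 4.931 kN, Q_y = 49.40 kN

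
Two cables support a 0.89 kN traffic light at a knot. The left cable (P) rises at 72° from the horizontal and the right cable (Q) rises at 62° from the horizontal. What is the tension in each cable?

ΣF_x = 0: −T_P·cos72° + T_Q·cos62° = 0 → T_Q = 0.658223·T_P.
ΣF_y = 0: T_P·sin72° + T_Q·sin62° = 0.89.
Substitute: T_P·(0.951057 + 0.658223·0.882948) = 0.89 → T_P = 0.580851 ≈ 0.5809 kN.
Then T_Q = 0.658223 × 0.580851 = 0.3823 kN.

T_P = 0.5809 kN, T_Q = 0.3823 kN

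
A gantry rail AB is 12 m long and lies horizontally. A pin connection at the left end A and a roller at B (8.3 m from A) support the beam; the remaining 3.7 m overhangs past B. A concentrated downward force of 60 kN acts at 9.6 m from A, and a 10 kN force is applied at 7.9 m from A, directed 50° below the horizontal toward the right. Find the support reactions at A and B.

A_x = -6.428 kN, A_y = -9.028 kN, B_y = 76.69 kN

Taking moments about A: B_y·8.3 − 60·9.6 − 10·sin50°·7.9 = 0 → B_y = 636.518/8.3 = 76.6889 ≈ 76.69 kN.
ΣF_y = 0: A_y + 76.6889 − 60 − 10·sin50° = 0 → A_y = -9.028 kN.
ΣF_x = 0: A_x + 10·cos50° = 0 → A_x = -6.428 kN.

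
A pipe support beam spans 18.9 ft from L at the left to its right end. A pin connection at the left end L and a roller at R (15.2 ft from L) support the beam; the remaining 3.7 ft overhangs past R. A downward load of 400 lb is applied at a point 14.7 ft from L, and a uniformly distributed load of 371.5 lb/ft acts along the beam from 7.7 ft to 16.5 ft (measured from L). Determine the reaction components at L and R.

Resultant of the distributed load: 371.5 × 8.8 = 3269.2 lb at 12.1 ft from L.
Taking moments about L: R_y·15.2 − 400·14.7 − (371.5·8.8)·12.1 = 0 → R_y = 45437.32/15.2 = 2989.3 ≈ 2989 lb.
ΣF_y = 0: L_y + 2989.3 − 400 − 371.5·8.8 = 0 → L_y = 679.9 lb.
ΣF_x = 0: no horizontal applied forces, so L_x = 0.

L_x = 0, L_y = 679.9 lb, R_y = 2989 lb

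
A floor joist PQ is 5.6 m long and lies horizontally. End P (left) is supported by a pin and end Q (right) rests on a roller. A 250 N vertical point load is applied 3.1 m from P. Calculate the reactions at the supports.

Taking moments about P: Q_y·5.6 − 250·3.1 = 0 → Q_y = 775/5.6 = 138.393 ≈ 138.4 N.
ΣF_y = 0: P_y + 138.393 − 250 = 0 → P_y = 111.6 N.
ΣF_x = 0: no horizontal applied forces, so P_x = 0.

P_x = 0, P_y = 111.6 N, Q_y = 138.4 N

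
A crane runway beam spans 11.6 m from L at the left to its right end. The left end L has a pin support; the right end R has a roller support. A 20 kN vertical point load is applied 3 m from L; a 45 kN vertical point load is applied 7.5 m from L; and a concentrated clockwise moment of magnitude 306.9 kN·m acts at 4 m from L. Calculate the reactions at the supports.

L_x = 0, L_y = 4.276 kN, R_y = 60.72 kN

Taking moments about L: R_y·11.6 − 20·3 − 45·7.5 − 306.9 = 0 → R_y = 704.4/11.6 = 60.7241 ≈ 60.72 kN.
ΣF_y = 0: L_y + 60.7241 − 20 − 45 = 0 → L_y = 4.276 kN.
ΣF_x = 0: no horizontal applied forces, so L_x = 0.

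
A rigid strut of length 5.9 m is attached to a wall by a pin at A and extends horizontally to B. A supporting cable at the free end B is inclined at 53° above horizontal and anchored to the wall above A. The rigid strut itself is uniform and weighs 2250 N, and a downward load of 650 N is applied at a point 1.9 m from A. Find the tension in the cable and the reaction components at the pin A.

ΣM about A: T·sin53°·5.9 − 2250·2.95 − 650·1.9 = 0 → T = 7872.5/(5.9·0.798636) = 1670.75 ≈ 1671 N.
ΣF_x = 0: A_x − T·cos53° = 0 → A_x = 1670.75 × 0.601815 = 1005 N.
ΣF_y = 0: A_y + T·sin53° − 2250 − 650 = 0 → A_y = 2900 − 1670.75 × 0.798636 = 1566 N.

T = 1671 N, A_x = 1005 N, A_y = 1566 N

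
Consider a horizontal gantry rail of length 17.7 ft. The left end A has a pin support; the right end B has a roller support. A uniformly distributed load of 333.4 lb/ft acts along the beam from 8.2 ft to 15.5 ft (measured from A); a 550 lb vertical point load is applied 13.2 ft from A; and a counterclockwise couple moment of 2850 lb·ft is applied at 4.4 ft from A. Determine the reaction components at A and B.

Resultant of the distributed load: 333.4 × 7.3 = 2433.82 lb at 11.85 ft from A.
ΣM about A: B_y·17.7 − (333.4·7.3)·11.85 − 550·13.2 + 2850 = 0 → B_y = 33250.767/17.7 = 1878.57 ≈ 1879 lb.
ΣF_y = 0: A_y + 1878.57 − 333.4·7.3 − 550 = 0 → A_y = 1105 lb.
ΣF_x = 0: no horizontal applied forces, so A_x = 0.

A_x = 0, A_y = 1105 lb, B_y = 1879 lb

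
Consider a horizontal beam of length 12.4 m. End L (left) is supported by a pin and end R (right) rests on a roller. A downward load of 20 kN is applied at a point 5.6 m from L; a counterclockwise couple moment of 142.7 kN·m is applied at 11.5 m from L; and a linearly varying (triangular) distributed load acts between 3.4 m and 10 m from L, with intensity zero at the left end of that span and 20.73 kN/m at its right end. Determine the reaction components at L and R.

L_x = 0, L_y = 47.85 kN, R_y = 40.56 kN

Resultant of the triangular load: ½ × 20.73 × 6.6 = 68.409 kN, acting at 7.8 m from L (one-third of the span from the peak).
ΣM about L: R_y·12.4 − 20·5.6 + 142.7 − (½·20.73·6.6)·7.8 = 0 → R_y = 502.8902/12.4 = 40.5557 ≈ 40.56 kN.
ΣF_y = 0: L_y + 40.5557 − 20 − ½·20.73·6.6 = 0 → L_y = 47.85 kN.
ΣF_x = 0: no horizontal applied forces, so L_x = 0.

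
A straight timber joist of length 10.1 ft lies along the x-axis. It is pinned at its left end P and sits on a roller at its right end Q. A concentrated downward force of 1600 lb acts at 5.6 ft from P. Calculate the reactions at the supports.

Moments about P: Q_y·10.1 − 1600·5.6 = 0 → Q_y = 8960/10.1 = 887.129 ≈ 887.1 lb.
ΣF_y = 0: P_y + 887.129 − 1600 = 0 → P_y = 712.9 lb.
ΣF_x = 0: no horizontal applied forces, so P_x = 0.

P_x = 0, P_y = 712.9 lb, Q_y = 887.1 lb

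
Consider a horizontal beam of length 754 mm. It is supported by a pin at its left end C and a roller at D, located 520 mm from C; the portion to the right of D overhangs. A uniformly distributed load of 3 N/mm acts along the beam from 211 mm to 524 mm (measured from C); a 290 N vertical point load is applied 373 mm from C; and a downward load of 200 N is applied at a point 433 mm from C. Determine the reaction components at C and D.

C_x = 0, C_y = 390.8 N, D_y = 1038 N

Resultant of the distributed load: 3 × 313 = 939 N at 367.5 mm from C.
Moments about C: D_y·520 − (3·313)·367.5 − 290·373 − 200·433 = 0 → D_y = 539852.5/520 = 1038.18 ≈ 1038 N.
ΣF_y = 0: C_y + 1038.18 − 3·313 − 290 − 200 = 0 → C_y = 390.8 N.
ΣF_x = 0: no horizontal applied forces, so C_x = 0.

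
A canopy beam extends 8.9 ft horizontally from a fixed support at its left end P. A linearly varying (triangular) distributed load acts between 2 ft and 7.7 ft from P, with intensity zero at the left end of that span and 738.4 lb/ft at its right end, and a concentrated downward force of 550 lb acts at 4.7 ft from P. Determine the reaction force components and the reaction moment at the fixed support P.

Resultant of the triangular load: ½ × 738.4 × 5.7 = 2104.44 lb, acting at 5.8 ft from P (one-third of the span from the peak).
ΣF_x = 0: P_x = 0.
ΣF_y = 0: P_y − ½·738.4·5.7 − 550 = 0 → P_y = 2654 lb.
ΣM about P: M_P − (½·738.4·5.7)·5.8 − 550·4.7 = 0 → M_P = 14790 lb·ft.

P_x = 0, P_y = 2654 lb, M_P = 14790 lb·ft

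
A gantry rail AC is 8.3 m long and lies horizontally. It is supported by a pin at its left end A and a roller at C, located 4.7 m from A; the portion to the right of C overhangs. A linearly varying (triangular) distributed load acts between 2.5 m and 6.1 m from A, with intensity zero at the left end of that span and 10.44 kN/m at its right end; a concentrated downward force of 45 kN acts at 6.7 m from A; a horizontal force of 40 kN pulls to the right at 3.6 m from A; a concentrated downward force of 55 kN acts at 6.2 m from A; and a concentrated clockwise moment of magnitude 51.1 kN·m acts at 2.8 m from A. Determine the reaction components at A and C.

Resultant of the triangular load: ½ × 10.44 × 3.6 = 18.792 kN, acting at 4.9 m from A (one-third of the span from the peak).
Taking moments about A: C_y·4.7 − (½·10.44·3.6)·4.9 − 45·6.7 − 55·6.2 − 51.1 = 0 → C_y = 785.6808/4.7 = 167.166 ≈ 167.2 kN.
ΣF_y = 0: A_y + 167.166 − ½·10.44·3.6 − 45 − 55 = 0 → A_y = -48.37 kN.
ΣF_x = 0: A_x + 40 = 0 → A_x = -40.00 kN.

A_x = -40.00 kN, A_y = -48.37 kN, C_y = 167.2 kN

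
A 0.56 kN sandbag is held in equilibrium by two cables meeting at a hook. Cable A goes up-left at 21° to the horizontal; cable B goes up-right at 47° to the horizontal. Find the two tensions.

ΣF_x = 0: −T_A·cos21° + T_B·cos47° = 0 → T_B = 1.36889·T_A.
ΣF_y = 0: T_A·sin21° + T_B·sin47° = 0.56.
Substitute: T_A·(0.358368 + 1.36889·0.731354) = 0.56 → T_A = 0.411913 ≈ 0.4119 kN.
Then T_B = 1.36889 × 0.411913 = 0.5639 kN.

T_A = 0.4119 kN, T_B = 0.5639 kN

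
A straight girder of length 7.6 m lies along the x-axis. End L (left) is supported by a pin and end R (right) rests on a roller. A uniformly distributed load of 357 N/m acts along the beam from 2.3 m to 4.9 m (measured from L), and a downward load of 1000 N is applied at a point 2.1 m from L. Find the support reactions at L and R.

Resultant of the distributed load: 357 × 2.6 = 928.2 N at 3.6 m from L.
Taking moments about L: R_y·7.6 − (357·2.6)·3.6 − 1000·2.1 = 0 → R_y = 5441.52/7.6 = 715.989 ≈ 716.0 N.
ΣF_y = 0: L_y + 715.989 − 357·2.6 − 1000 = 0 → L_y = 1212 N.
ΣF_x = 0: no horizontal applied forces, so L_x = 0.

L_x = 0, L_y = 1212 N, R_y = 716.0 N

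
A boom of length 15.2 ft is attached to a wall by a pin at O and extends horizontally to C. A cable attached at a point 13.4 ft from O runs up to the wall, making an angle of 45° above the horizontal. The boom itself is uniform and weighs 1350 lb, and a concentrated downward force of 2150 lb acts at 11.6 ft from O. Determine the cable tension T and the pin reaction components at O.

ΣM about O: T·sin45°·13.4 − 1350·7.6 − 2150·11.6 = 0 → T = 35200/(13.4·0.707107) = 3714.95 ≈ 3715 lb.
ΣF_x = 0: O_x − T·cos45° = 0 → O_x = 3714.95 × 0.707107 = 2627 lb.
ΣF_y = 0: O_y + T·sin45° − 1350 − 2150 = 0 → O_y = 3500 − 3714.95 × 0.707107 = 873.1 lb.

T = 3715 lb, O_x = 2627 lb, O_y = 873.1 lb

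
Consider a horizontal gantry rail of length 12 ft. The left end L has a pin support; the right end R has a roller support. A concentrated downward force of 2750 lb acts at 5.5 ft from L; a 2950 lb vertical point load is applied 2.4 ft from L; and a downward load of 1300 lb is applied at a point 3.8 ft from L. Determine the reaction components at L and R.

ΣM about L: R_y·12 − 2750·5.5 − 2950·2.4 − 1300·3.8 = 0 → R_y = 27145/12 = 2262.08 ≈ 2262 lb.
ΣF_y = 0: L_y + 2262.08 − 2750 − 2950 − 1300 = 0 → L_y = 4738 lb.
ΣF_x = 0: no horizontal applied forces, so L_x = 0.

L_x = 0, L_y = 4738 lb, R_y = 2262 lb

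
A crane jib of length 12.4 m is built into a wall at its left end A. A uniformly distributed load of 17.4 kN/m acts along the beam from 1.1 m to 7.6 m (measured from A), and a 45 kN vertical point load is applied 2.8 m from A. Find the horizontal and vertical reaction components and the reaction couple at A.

Resultant of the distributed load: 17.4 × 6.5 = 113.1 kN at 4.35 m from A.
ΣF_x = 0: A_x = 0.
ΣF_y = 0: A_y − 17.4·6.5 − 45 = 0 → A_y = 158.1 kN.
ΣM about A: M_A − (17.4·6.5)·4.35 − 45·2.8 = 0 → M_A = 618.0 kN·m.

A_x = 0, A_y = 158.1 kN, M_A = 618.0 kN·m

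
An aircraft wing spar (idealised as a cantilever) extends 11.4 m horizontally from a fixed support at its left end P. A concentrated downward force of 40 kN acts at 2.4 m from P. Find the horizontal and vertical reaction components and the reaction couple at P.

P_x = 0, P_y = 40.00 kN, M_P = 96.00 kN·m

ΣF_x = 0: P_x = 0.
ΣF_y = 0: P_y − 40 = 0 → P_y = 40.00 kN.
ΣM about P: M_P − 40·2.4 = 0 → M_P = 96.00 kN·m.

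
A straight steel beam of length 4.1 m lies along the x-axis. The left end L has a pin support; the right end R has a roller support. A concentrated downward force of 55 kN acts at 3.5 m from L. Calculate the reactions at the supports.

Moments about L: R_y·4.1 − 55·3.5 = 0 → R_y = 192.5/4.1 = 46.9512 ≈ 46.95 kN.
ΣF_y = 0: L_y + 46.9512 − 55 = 0 → L_y = 8.049 kN.
ΣF_x = 0: no horizontal applied forces, so L_x = 0.

L_x = 0, L_y = 8.049 kN, R_y = 46.95 kN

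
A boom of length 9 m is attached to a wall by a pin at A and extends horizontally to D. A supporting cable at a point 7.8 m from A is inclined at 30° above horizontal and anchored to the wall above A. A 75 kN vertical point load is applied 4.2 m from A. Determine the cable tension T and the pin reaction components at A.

ΣM about A: T·sin30°·7.8 − 75·4.2 = 0 → T = 315/(7.8·0.5) = 80.7692 ≈ 80.77 kN.
ΣF_x = 0: A_x − T·cos30° = 0 → A_x = 80.7692 × 0.866025 = 69.95 kN.
ΣF_y = 0: A_y + T·sin30° − 75 = 0 → A_y = 75 − 80.7692 × 0.5 = 34.62 kN.

T = 80.77 kN, A_x = 69.95 kN, A_y = 34.62 kN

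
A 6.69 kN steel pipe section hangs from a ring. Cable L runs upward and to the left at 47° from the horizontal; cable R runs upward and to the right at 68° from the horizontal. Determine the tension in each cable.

T_L = 2.765 kN, T_R = 5.034 kN

ΣF_x = 0: −T_L·cos47° + T_R·cos68° = 0 → T_R = 1.82057·T_L.
ΣF_y = 0: T_L·sin47° + T_R·sin68° = 6.69.
Substitute: T_L·(0.731354 + 1.82057·0.927184) = 6.69 → T_L = 2.7652 ≈ 2.765 kN.
Then T_R = 1.82057 × 2.7652 = 5.034 kN.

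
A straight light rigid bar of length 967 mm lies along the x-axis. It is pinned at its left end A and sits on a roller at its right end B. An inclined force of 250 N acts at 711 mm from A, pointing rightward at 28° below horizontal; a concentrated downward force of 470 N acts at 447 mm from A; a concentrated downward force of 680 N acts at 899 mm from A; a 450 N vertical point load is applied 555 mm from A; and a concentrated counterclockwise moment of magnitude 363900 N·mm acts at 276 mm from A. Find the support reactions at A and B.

Moments about A: B_y·967 − 250·sin28°·711 − 470·447 − 680·899 − 450·555 + 363900 = 0 → B_y = 790709/967 = 817.693 ≈ 817.7 N.
ΣF_y = 0: A_y + 817.693 − 250·sin28° − 470 − 680 − 450 = 0 → A_y = 899.7 N.
ΣF_x = 0: A_x + 250·cos28° = 0 → A_x = -220.7 N.

A_x = -220.7 N, A_y = 899.7 N, B_y = 817.7 N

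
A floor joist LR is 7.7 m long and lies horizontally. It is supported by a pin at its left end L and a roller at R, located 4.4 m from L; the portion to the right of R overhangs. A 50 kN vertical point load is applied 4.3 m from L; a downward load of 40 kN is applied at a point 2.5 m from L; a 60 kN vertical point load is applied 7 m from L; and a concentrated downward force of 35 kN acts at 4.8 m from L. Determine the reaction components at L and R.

ΣM about L: R_y·4.4 − 50·4.3 − 40·2.5 − 60·7 − 35·4.8 = 0 → R_y = 903/4.4 = 205.227 ≈ 205.2 kN.
ΣF_y = 0: L_y + 205.227 − 50 − 40 − 60 − 35 = 0 → L_y = -20.23 kN.
ΣF_x = 0: no horizontal applied forces, so L_x = 0.

L_x = 0, L_y = -20.23 kN, R_y = 205.2 kN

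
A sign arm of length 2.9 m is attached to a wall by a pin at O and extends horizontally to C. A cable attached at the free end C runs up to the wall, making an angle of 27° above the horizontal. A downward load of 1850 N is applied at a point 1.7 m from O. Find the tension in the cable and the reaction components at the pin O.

ΣM about O: T·sin27°·2.9 − 1850·1.7 = 0 → T = 3145/(2.9·0.45399) = 2388.78 ≈ 2389 N.
ΣF_x = 0: O_x − T·cos27° = 0 → O_x = 2388.78 × 0.891007 = 2128 N.
ΣF_y = 0: O_y + T·sin27° − 1850 = 0 → O_y = 1850 − 2388.78 × 0.45399 = 765.5 N.

T = 2389 N, O_x = 2128 N, O_y = 765.5 N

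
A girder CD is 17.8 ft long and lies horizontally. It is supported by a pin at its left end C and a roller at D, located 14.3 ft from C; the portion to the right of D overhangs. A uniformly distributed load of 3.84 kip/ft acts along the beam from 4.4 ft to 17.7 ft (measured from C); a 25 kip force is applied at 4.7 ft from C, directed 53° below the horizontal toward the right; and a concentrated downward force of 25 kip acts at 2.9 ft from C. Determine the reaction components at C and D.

Resultant of the distributed load: 3.84 × 13.3 = 51.072 kip at 11.05 ft from C.
ΣM about C: D_y·14.3 − (3.84·13.3)·11.05 − 25·sin53°·4.7 − 25·2.9 = 0 → D_y = 730.685/14.3 = 51.0969 ≈ 51.10 kip.
ΣF_y = 0: C_y + 51.0969 − 3.84·13.3 − 25·sin53° − 25 = 0 → C_y = 44.94 kip.
ΣF_x = 0: C_x + 25·cos53° = 0 → C_x = -15.05 kip.

C_x = -15.05 kip, C_y = 44.94 kip, D_y = 51.10 kip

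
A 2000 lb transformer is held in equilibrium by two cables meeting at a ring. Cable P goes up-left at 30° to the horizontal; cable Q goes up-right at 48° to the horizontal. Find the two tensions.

ΣF_x = 0: −T_P·cos30° + T_Q·cos48° = 0 → T_Q = 1.29425·T_P.
ΣF_y = 0: T_P·sin30° + T_Q·sin48° = 2000.
Substitute: T_P·(0.5 + 1.29425·0.743145) = 2000 → T_P = 1368.16 ≈ 1368 lb.
Then T_Q = 1.29425 × 1368.16 = 1771 lb.

T_P = 1368 lb, T_Q = 1771 lb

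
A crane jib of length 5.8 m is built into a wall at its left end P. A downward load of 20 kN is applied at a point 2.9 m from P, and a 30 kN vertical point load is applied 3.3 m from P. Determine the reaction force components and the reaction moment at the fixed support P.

P_x = 0, P_y = 50.00 kN, M_P = 157.0 kN·m

ΣF_x = 0: P_x = 0.
ΣF_y = 0: P_y − 20 − 30 = 0 → P_y = 50.00 kN.
ΣM about P: M_P − 20·2.9 − 30·3.3 = 0 → M_P = 157.0 kN·m.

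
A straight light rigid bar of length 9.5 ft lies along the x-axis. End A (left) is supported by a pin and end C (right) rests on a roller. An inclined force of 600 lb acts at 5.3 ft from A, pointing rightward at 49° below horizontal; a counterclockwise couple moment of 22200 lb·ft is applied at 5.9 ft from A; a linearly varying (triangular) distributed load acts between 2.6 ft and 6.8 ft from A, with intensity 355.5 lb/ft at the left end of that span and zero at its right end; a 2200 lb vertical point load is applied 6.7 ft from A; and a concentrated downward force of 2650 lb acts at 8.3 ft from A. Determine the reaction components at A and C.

Resultant of the triangular load: ½ × 355.5 × 4.2 = 746.55 lb, acting at 4 ft from A (one-third of the span from the peak).
Taking moments about A: C_y·9.5 − 600·sin49°·5.3 + 22200 − (½·355.5·4.2)·4 − 2200·6.7 − 2650·8.3 = 0 → C_y = 19921.2/9.5 = 2096.97 ≈ 2097 lb.
ΣF_y = 0: A_y + 2096.97 − 600·sin49° − ½·355.5·4.2 − 2200 − 2650 = 0 → A_y = 3952 lb.
ΣF_x = 0: A_x + 600·cos49° = 0 → A_x = -393.6 lb.

A_x = -393.6 lb, A_y = 3952 lb, C_y = 2097 lb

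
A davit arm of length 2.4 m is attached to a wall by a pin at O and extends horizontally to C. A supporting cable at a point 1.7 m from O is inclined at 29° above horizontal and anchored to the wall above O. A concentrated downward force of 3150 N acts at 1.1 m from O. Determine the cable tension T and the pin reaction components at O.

ΣM about O: T·sin29°·1.7 − 3150·1.1 = 0 → T = 3465/(1.7·0.48481) = 4204.19 ≈ 4204 N.
ΣF_x = 0: O_x − T·cos29° = 0 → O_x = 4204.19 × 0.87462 = 3677 N.
ΣF_y = 0: O_y + T·sin29° − 3150 = 0 → O_y = 3150 − 4204.19 × 0.48481 = 1112 N.

T = 4204 N, O_x = 3677 N, O_y = 1112 N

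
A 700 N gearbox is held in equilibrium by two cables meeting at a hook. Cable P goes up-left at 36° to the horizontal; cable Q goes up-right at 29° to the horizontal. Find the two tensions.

T_P = 675.5 N, T_Q = 624.9 N

ΣF_x = 0: −T_P·cos36° + T_Q·cos29° = 0 → T_Q = 0.924993·T_P.
ΣF_y = 0: T_P·sin36° + T_Q·sin29° = 700.
Substitute: T_P·(0.587785 + 0.924993·0.48481) = 700 → T_P = 675.525 ≈ 675.5 N.
Then T_Q = 0.924993 × 675.525 = 624.9 N.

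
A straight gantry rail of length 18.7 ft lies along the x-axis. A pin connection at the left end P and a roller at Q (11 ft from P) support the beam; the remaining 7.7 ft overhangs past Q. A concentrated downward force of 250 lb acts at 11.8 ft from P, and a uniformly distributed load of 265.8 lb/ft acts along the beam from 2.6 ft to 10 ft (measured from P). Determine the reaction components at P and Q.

P_x = 0, P_y = 822.2 lb, Q_y = 1395 lb

Resultant of the distributed load: 265.8 × 7.4 = 1966.92 lb at 6.3 ft from P.
Moments about P: Q_y·11 − 250·11.8 − (265.8·7.4)·6.3 = 0 → Q_y = 15341.596/11 = 1394.69 ≈ 1395 lb.
ΣF_y = 0: P_y + 1394.69 − 250 − 265.8·7.4 = 0 → P_y = 822.2 lb.
ΣF_x = 0: no horizontal applied forces, so P_x = 0.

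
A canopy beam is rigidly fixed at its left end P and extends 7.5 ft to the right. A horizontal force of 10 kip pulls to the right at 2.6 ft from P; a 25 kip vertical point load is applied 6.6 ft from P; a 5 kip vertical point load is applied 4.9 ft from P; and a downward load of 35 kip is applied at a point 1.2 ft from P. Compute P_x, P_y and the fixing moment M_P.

P_x = -10.00 kip, P_y = 65.00 kip, M_P = 231.5 kip·ft

ΣF_x = 0: P_x + 10 = 0 → P_x = -10.00 kip.
ΣF_y = 0: P_y − 25 − 5 − 35 = 0 → P_y = 65.00 kip.
ΣM about P: M_P − 25·6.6 − 5·4.9 − 35·1.2 = 0 → M_P = 231.5 kip·ft.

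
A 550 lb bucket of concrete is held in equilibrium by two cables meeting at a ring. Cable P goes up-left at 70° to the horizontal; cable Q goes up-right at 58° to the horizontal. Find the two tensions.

T_P = 369.9 lb, T_Q = 238.7 lb

ΣF_x = 0: −T_P·cos70° + T_Q·cos58° = 0 → T_Q = 0.645419·T_P.
ΣF_y = 0: T_P·sin70° + T_Q·sin58° = 550.
Substitute: T_P·(0.939693 + 0.645419·0.848048) = 550 → T_P = 369.862 ≈ 369.9 lb.
Then T_Q = 0.645419 × 369.862 = 238.7 lb.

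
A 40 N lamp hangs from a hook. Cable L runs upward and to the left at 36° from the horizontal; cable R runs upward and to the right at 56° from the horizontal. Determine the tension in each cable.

ΣF_x = 0: −T_L·cos36° + T_R·cos56° = 0 → T_R = 1.44676·T_L.
ΣF_y = 0: T_L·sin36° + T_R·sin56° = 40.
Substitute: T_L·(0.587785 + 1.44676·0.829038) = 40 → T_L = 22.3813 ≈ 22.38 N.
Then T_R = 1.44676 × 22.3813 = 32.38 N.

T_L = 22.38 N, T_R = 32.38 N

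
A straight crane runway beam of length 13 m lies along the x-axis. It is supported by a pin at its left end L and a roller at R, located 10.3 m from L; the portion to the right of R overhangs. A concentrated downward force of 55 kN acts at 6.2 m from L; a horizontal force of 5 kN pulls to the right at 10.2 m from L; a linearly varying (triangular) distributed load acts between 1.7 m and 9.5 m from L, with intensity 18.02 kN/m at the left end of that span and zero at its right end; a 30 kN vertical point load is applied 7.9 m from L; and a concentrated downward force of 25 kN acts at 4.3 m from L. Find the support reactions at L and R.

L_x = -5.000 kN, L_y = 84.39 kN, R_y = 95.89 kN

Resultant of the triangular load: ½ × 18.02 × 7.8 = 70.278 kN, acting at 4.3 m from L (one-third of the span from the peak).
Moments about L: R_y·10.3 − 55·6.2 − (½·18.02·7.8)·4.3 − 30·7.9 − 25·4.3 = 0 → R_y = 987.6954/10.3 = 95.8928 ≈ 95.89 kN.
ΣF_y = 0: L_y + 95.8928 − 55 − ½·18.02·7.8 − 30 − 25 = 0 → L_y = 84.39 kN.
ΣF_x = 0: L_x + 5 = 0 → L_x = -5.000 kN.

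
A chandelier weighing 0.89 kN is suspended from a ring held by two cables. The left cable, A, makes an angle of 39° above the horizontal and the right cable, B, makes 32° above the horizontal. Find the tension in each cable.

ΣF_x = 0: −T_A·cos39° + T_B·cos32° = 0 → T_B = 0.916394·T_A.
ΣF_y = 0: T_A·sin39° + T_B·sin32° = 0.89.
Substitute: T_A·(0.62932 + 0.916394·0.529919) = 0.89 → T_A = 0.798253 ≈ 0.7983 kN.
Then T_B = 0.916394 × 0.798253 = 0.7315 kN.

T_A = 0.7983 kN, T_B = 0.7315 kN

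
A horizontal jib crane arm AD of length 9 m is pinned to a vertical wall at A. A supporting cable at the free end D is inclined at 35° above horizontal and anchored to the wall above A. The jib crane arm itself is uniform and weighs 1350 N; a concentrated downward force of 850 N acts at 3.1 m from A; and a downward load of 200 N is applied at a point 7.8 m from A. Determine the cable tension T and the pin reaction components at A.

T = 1989 N, A_x = 1630 N, A_y = 1259 N

ΣM about A: T·sin35°·9 − 1350·4.5 − 850·3.1 − 200·7.8 = 0 → T = 10270/(9·0.573576) = 1989.47 ≈ 1989 N.
ΣF_x = 0: A_x − T·cos35° = 0 → A_x = 1989.47 × 0.819152 = 1630 N.
ΣF_y = 0: A_y + T·sin35° − 1350 − 850 − 200 = 0 → A_y = 2400 − 1989.47 × 0.573576 = 1259 N.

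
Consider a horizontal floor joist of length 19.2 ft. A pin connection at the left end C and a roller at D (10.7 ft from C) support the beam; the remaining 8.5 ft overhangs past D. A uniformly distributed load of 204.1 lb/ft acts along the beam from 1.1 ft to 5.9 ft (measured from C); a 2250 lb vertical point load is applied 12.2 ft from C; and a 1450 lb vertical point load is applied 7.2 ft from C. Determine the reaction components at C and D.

C_x = 0, C_y = 818.1 lb, D_y = 3862 lb

Resultant of the distributed load: 204.1 × 4.8 = 979.68 lb at 3.5 ft from C.
ΣM about C: D_y·10.7 − (204.1·4.8)·3.5 − 2250·12.2 − 1450·7.2 = 0 → D_y = 41318.88/10.7 = 3861.58 ≈ 3862 lb.
ΣF_y = 0: C_y + 3861.58 − 204.1·4.8 − 2250 − 1450 = 0 → C_y = 818.1 lb.
ΣF_x = 0: no horizontal applied forces, so C_x = 0.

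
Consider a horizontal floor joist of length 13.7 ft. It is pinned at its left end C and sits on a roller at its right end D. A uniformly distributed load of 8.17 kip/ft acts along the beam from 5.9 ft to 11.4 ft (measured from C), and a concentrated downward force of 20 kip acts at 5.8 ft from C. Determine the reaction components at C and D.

Resultant of the distributed load: 8.17 × 5.5 = 44.935 kip at 8.65 ft from C.
Moments about C: D_y·13.7 − (8.17·5.5)·8.65 − 20·5.8 = 0 → D_y = 504.68775/13.7 = 36.8385 ≈ 36.84 kip.
ΣF_y = 0: C_y + 36.8385 − 8.17·5.5 − 20 = 0 → C_y = 28.10 kip.
ΣF_x = 0: no horizontal applied forces, so C_x = 0.

C_x = 0, C_y = 28.10 kip, D_y = 36.84 kip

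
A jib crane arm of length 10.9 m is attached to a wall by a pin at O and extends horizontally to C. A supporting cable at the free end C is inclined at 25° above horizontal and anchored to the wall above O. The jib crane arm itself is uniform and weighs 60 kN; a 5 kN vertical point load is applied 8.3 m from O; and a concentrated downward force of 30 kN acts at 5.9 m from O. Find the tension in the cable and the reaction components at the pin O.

ΣM about O: T·sin25°·10.9 − 60·5.45 − 5·8.3 − 30·5.9 = 0 → T = 545.5/(10.9·0.422618) = 118.419 ≈ 118.4 kN.
ΣF_x = 0: O_x − T·cos25° = 0 → O_x = 118.419 × 0.906308 = 107.3 kN.
ΣF_y = 0: O_y + T·sin25° − 60 − 5 − 30 = 0 → O_y = 95 − 118.419 × 0.422618 = 44.95 kN.

T = 118.4 kN, O_x = 107.3 kN, O_y = 44.95 kN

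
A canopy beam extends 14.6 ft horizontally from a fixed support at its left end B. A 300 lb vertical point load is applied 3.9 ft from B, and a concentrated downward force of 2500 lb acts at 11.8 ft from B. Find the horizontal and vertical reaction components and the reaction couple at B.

B_x = 0, B_y = 2800 lb, M_B = 30670 lb·ft

ΣF_x = 0: B_x = 0.
ΣF_y = 0: B_y − 300 − 2500 = 0 → B_y = 2800 lb.
ΣM about B: M_B − 300·3.9 − 2500·11.8 = 0 → M_B = 30670 lb·ft.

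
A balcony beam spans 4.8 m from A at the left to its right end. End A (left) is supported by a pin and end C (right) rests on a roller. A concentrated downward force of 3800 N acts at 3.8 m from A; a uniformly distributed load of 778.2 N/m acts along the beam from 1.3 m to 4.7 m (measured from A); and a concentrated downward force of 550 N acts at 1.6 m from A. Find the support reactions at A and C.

A_x = 0, A_y = 2151 N, C_y = 4845 N

Resultant of the distributed load: 778.2 × 3.4 = 2645.88 N at 3 m from A.
Taking moments about A: C_y·4.8 − 3800·3.8 − (778.2·3.4)·3 − 550·1.6 = 0 → C_y = 23257.64/4.8 = 4845.34 ≈ 4845 N.
ΣF_y = 0: A_y + 4845.34 − 3800 − 778.2·3.4 − 550 = 0 → A_y = 2151 N.
ΣF_x = 0: no horizontal applied forces, so A_x = 0.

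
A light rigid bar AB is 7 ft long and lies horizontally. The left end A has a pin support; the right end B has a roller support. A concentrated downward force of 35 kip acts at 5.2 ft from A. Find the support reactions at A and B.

A_x = 0, A_y = 9.000 kip, B_y = 26.00 kip

Moments about A: B_y·7 − 35·5.2 = 0 → B_y = 182/7 = 26.00 kip.
ΣF_y = 0: A_y + 26 − 35 = 0 → A_y = 9.000 kip.
ΣF_x = 0: no horizontal applied forces, so A_x = 0.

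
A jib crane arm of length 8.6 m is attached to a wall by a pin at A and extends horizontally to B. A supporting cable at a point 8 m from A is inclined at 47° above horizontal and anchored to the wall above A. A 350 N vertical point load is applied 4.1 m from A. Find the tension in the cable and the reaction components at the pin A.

T = 245.3 N, A_x = 167.3 N, A_y = 170.6 N

ΣM about A: T·sin47°·8 − 350·4.1 = 0 → T = 1435/(8·0.731354) = 245.264 ≈ 245.3 N.
ΣF_x = 0: A_x − T·cos47° = 0 → A_x = 245.264 × 0.681998 = 167.3 N.
ΣF_y = 0: A_y + T·sin47° − 350 = 0 → A_y = 350 − 245.264 × 0.731354 = 170.6 N.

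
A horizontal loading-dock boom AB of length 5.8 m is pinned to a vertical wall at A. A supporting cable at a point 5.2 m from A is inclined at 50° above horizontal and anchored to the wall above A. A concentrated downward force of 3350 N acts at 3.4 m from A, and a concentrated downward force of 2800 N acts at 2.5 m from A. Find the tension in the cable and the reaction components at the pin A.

T = 4617 N, A_x = 2968 N, A_y = 2613 N

ΣM about A: T·sin50°·5.2 − 3350·3.4 − 2800·2.5 = 0 → T = 18390/(5.2·0.766044) = 4616.63 ≈ 4617 N.
ΣF_x = 0: A_x − T·cos50° = 0 → A_x = 4616.63 × 0.642788 = 2968 N.
ΣF_y = 0: A_y + T·sin50° − 3350 − 2800 = 0 → A_y = 6150 − 4616.63 × 0.766044 = 2613 N.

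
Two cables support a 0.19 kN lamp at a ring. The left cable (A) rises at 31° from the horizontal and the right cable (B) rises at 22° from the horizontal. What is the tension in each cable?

ΣF_x = 0: −T_A·cos31° + T_B·cos22° = 0 → T_B = 0.924485·T_A.
ΣF_y = 0: T_A·sin31° + T_B·sin22° = 0.19.
Substitute: T_A·(0.515038 + 0.924485·0.374607) = 0.19 → T_A = 0.220582 ≈ 0.2206 kN.
Then T_B = 0.924485 × 0.220582 = 0.2039 kN.

T_A = 0.2206 kN, T_B = 0.2039 kN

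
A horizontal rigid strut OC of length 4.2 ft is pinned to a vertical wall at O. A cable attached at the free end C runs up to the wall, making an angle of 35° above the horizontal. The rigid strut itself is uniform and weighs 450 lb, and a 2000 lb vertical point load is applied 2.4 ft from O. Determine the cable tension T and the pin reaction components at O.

T = 2385 lb, O_x = 1954 lb, O_y = 1082 lb

ΣM about O: T·sin35°·4.2 − 450·2.1 − 2000·2.4 = 0 → T = 5745/(4.2·0.573576) = 2384.79 ≈ 2385 lb.
ΣF_x = 0: O_x − T·cos35° = 0 → O_x = 2384.79 × 0.819152 = 1954 lb.
ΣF_y = 0: O_y + T·sin35° − 450 − 2000 = 0 → O_y = 2450 − 2384.79 × 0.573576 = 1082 lb.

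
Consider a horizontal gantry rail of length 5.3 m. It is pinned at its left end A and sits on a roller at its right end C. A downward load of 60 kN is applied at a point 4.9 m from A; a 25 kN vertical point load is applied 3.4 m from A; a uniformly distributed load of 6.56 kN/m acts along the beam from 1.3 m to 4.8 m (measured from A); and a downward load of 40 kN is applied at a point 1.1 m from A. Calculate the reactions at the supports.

A_x = 0, A_y = 54.94 kN, C_y = 93.02 kN

Resultant of the distributed load: 6.56 × 3.5 = 22.96 kN at 3.05 m from A.
Moments about A: C_y·5.3 − 60·4.9 − 25·3.4 − (6.56·3.5)·3.05 − 40·1.1 = 0 → C_y = 493.028/5.3 = 93.0242 ≈ 93.02 kN.
ΣF_y = 0: A_y + 93.0242 − 60 − 25 − 6.56·3.5 − 40 = 0 → A_y = 54.94 kN.
ΣF_x = 0: no horizontal applied forces, so A_x = 0.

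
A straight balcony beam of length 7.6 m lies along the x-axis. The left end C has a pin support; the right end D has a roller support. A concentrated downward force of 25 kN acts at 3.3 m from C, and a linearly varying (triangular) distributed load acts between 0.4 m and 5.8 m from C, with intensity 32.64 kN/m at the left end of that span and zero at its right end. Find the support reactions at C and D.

Resultant of the triangular load: ½ × 32.64 × 5.4 = 88.128 kN, acting at 2.2 m from C (one-third of the span from the peak).
ΣM about C: D_y·7.6 − 25·3.3 − (½·32.64·5.4)·2.2 = 0 → D_y = 276.3816/7.6 = 36.366 ≈ 36.37 kN.
ΣF_y = 0: C_y + 36.366 − 25 − ½·32.64·5.4 = 0 → C_y = 76.76 kN.
ΣF_x = 0: no horizontal applied forces, so C_x = 0.

C_x = 0, C_y = 76.76 kN, D_y = 36.37 kN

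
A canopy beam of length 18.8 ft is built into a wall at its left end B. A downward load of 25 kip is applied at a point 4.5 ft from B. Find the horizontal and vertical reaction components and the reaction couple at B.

B_x = 0, B_y = 25.00 kip, M_B = 112.5 kip·ft

ΣF_x = 0: B_x = 0.
ΣF_y = 0: B_y − 25 = 0 → B_y = 25.00 kip.
ΣM about B: M_B − 25·4.5 = 0 → M_B = 112.5 kip·ft.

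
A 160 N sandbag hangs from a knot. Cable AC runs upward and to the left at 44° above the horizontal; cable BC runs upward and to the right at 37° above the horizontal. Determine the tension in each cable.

ΣF_x = 0: −T_AC·cos44° + T_BC·cos37° = 0 → T_BC = 0.900711·T_AC.
ΣF_y = 0: T_AC·sin44° + T_BC·sin37° = 160.
Substitute: T_AC·(0.694658 + 0.900711·0.601815) = 160 → T_AC = 129.375 ≈ 129.4 N.
Then T_BC = 0.900711 × 129.375 = 116.5 N.

T_AC = 129.4 N, T_BC = 116.5 N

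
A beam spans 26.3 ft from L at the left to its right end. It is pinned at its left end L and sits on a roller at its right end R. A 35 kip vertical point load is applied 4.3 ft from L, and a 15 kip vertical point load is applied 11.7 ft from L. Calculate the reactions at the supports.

ΣM about L: R_y·26.3 − 35·4.3 − 15·11.7 = 0 → R_y = 326/26.3 = 12.3954 ≈ 12.40 kip.
ΣF_y = 0: L_y + 12.3954 − 35 − 15 = 0 → L_y = 37.60 kip.
ΣF_x = 0: no horizontal applied forces, so L_x = 0.

L_x = 0, L_y = 37.60 kip, R_y = 12.40 kip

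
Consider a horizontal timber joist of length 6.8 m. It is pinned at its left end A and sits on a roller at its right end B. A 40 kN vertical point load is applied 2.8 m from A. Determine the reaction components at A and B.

Moments about A: B_y·6.8 − 40·2.8 = 0 → B_y = 112/6.8 = 16.4706 ≈ 16.47 kN.
ΣF_y = 0: A_y + 16.4706 − 40 = 0 → A_y = 23.53 kN.
ΣF_x = 0: no horizontal applied forces, so A_x = 0.

A_x = 0, A_y = 23.53 kN, B_y = 16.47 kN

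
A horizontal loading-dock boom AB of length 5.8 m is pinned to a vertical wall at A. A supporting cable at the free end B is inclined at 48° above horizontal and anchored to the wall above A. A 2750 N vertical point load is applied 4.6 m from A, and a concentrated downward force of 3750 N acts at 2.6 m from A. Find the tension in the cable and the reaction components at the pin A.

ΣM about A: T·sin48°·5.8 − 2750·4.6 − 3750·2.6 = 0 → T = 22400/(5.8·0.743145) = 5196.93 ≈ 5197 N.
ΣF_x = 0: A_x − T·cos48° = 0 → A_x = 5196.93 × 0.669131 = 3477 N.
ΣF_y = 0: A_y + T·sin48° − 2750 − 3750 = 0 → A_y = 6500 − 5196.93 × 0.743145 = 2638 N.

T = 5197 N, A_x = 3477 N, A_y = 2638 N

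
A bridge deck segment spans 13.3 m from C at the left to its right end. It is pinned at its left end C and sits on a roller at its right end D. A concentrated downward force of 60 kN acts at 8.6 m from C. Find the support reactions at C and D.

C_x = 0, C_y = 21.20 kN, D_y = 38.80 kN

ΣM about C: D_y·13.3 − 60·8.6 = 0 → D_y = 516/13.3 = 38.797 ≈ 38.80 kN.
ΣF_y = 0: C_y + 38.797 − 60 = 0 → C_y = 21.20 kN.
ΣF_x = 0: no horizontal applied forces, so C_x = 0.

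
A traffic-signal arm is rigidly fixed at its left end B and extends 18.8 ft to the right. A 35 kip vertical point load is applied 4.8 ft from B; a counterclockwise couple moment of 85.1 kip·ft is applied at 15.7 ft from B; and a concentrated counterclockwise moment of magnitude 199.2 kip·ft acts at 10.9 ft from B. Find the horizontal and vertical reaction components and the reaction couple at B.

B_x = 0, B_y = 35.00 kip, M_B = -116.3 kip·ft

ΣF_x = 0: B_x = 0.
ΣF_y = 0: B_y − 35 = 0 → B_y = 35.00 kip.
ΣM about B: M_B − 35·4.8 + 85.1 + 199.2 = 0 → M_B = -116.3 kip·ft.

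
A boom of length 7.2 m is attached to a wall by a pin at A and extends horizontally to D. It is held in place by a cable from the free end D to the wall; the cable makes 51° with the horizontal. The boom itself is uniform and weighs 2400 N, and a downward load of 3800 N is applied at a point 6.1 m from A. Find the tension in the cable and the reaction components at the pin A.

ΣM about A: T·sin51°·7.2 − 2400·3.6 − 3800·6.1 = 0 → T = 31820/(7.2·0.777146) = 5686.76 ≈ 5687 N.
ΣF_x = 0: A_x − T·cos51° = 0 → A_x = 5686.76 × 0.62932 = 3579 N.
ΣF_y = 0: A_y + T·sin51° − 2400 − 3800 = 0 → A_y = 6200 − 5686.76 × 0.777146 = 1781 N.

T = 5687 N, A_x = 3579 N, A_y = 1781 N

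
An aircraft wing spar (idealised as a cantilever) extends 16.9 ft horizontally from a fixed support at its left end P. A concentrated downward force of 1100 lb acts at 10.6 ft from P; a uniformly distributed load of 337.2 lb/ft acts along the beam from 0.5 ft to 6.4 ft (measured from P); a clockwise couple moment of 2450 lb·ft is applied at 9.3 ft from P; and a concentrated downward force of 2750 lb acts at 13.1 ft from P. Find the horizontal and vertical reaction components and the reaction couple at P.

P_x = 0, P_y = 5839 lb, M_P = 57000 lb·ft

Resultant of the distributed load: 337.2 × 5.9 = 1989.48 lb at 3.45 ft from P.
ΣF_x = 0: P_x = 0.
ΣF_y = 0: P_y − 1100 − 337.2·5.9 − 2750 = 0 → P_y = 5839 lb.
ΣM about P: M_P − 1100·10.6 − (337.2·5.9)·3.45 − 2450 − 2750·13.1 = 0 → M_P = 57000 lb·ft.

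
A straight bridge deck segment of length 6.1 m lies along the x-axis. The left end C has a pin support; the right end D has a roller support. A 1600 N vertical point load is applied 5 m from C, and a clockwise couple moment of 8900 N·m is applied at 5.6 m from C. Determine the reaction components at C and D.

Moments about C: D_y·6.1 − 1600·5 − 8900 = 0 → D_y = 16900/6.1 = 2770.49 ≈ 2770 N.
ΣF_y = 0: C_y + 2770.49 − 1600 = 0 → C_y = -1170 N.
ΣF_x = 0: no horizontal applied forces, so C_x = 0.

C_x = 0, C_y = -1170 N, D_y = 2770 N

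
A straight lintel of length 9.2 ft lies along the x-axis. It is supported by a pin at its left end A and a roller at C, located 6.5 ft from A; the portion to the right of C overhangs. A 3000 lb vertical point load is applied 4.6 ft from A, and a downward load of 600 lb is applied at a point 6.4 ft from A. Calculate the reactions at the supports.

A_x = 0, A_y = 886.2 lb, C_y = 2714 lb

ΣM about A: C_y·6.5 − 3000·4.6 − 600·6.4 = 0 → C_y = 17640/6.5 = 2713.85 ≈ 2714 lb.
ΣF_y = 0: A_y + 2713.85 − 3000 − 600 = 0 → A_y = 886.2 lb.
ΣF_x = 0: no horizontal applied forces, so A_x = 0.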